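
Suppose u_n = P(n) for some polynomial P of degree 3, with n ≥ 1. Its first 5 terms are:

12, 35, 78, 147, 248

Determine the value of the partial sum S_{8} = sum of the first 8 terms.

2280

1st diffs: 23, 43, 69, 101.
2nd diffs: 20, 26, 32.
3rd diffs: 6, 6 (constant).
Newton forward-difference form: u_n = 12 + 23·C(n-1,1) + 20·C(n-1,2) + 6·C(n-1,3).
Continuing: 387, 570, 803.
Summing n = 1..8 (8 terms) gives 2280.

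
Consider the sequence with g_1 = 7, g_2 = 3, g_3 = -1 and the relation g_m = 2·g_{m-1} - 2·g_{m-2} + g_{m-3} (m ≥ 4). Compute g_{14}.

Step forward from the initial values:
g_4 = -1; g_5 = 3; g_6 = 7; …; g_{11} = 3; g_{12} = 7; g_{13} = 7; g_{14} = 3.

3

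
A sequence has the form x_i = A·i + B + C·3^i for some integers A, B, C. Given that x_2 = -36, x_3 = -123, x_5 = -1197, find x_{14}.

The three given values yield: 2A + B + 9C = -36; 3A + B + 27C = -123; 5A + B + 243C = -1197.
Subtracting the first from the second: A + 18C = -87.
Subtracting the second from the third: 2A + 216C = -1074.
Solving: C = -5, A = 3, then B = 3.
So x_i = 3·i + 3 + (-5)·3^i; at i=14 this is -23914800.

-23914800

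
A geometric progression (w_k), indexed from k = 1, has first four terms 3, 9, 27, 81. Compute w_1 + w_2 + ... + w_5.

Common ratio r = 3.
w_k = 3·3^(k-1).
S = 3·(3^5 - 1)/(3 - 1) = 3·(243 - 1)/(2) = 363.

363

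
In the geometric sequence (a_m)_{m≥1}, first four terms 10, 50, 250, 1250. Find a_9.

Common ratio r = 5.
a_m = 10·5^(m-1).
a_9 = 10·5^8 = 3906250.

3906250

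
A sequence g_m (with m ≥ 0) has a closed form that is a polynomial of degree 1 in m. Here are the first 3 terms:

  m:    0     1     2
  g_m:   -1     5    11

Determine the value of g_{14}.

83

1st diffs: 6, 6 (constant).
So g_m = 6m - 1.
Evaluating at m = 14 gives g_{14} = 83.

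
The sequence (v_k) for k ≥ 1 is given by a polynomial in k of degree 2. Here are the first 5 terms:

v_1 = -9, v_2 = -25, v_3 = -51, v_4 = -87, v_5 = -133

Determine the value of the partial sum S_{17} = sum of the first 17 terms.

1st diffs: -16, -26, -36, -46.
2nd diffs: -10, -10, -10 (constant).
Newton forward-difference form: v_k = -9 + (-16)·C(k-1,1) + (-10)·C(k-1,2).
Continuing: …, -189, -255, -331, -417, …, v_{17} = -1465.
Summing k = 1..17 (17 terms) gives -9129.

-9129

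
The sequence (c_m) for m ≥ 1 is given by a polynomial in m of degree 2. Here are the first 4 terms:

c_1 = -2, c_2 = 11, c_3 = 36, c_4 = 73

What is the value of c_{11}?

668

1st diffs: 13, 25, 37.
2nd diffs: 12, 12 (constant).
Newton forward-difference form: c_m = -2 + 13·C(m-1,1) + 12·C(m-1,2).
At m = 11: m-1 = 10, so c_{11} = -2 + 130 + 540 = 668.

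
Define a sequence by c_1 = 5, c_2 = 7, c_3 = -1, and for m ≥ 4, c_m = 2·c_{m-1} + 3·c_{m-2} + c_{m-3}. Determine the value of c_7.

Step forward from the initial values:
c_4 = 24, c_5 = 52, c_6 = 175, c_7 = 530.

530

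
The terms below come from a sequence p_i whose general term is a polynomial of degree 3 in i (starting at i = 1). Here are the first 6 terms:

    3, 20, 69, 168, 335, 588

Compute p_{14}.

1st diffs: 17, 49, 99, 167, 253.
2nd diffs: 32, 50, 68, 86.
3rd diffs: 18, 18, 18 (constant).
So p_i = 3i^3 - 2i^2 + 2i.
Evaluating at i = 14 gives p_{14} = 7868.

7868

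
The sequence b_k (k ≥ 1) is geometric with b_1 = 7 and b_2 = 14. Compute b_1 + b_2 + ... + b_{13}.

Common ratio r = 2.
b_k = 7·2^(k-1).
S = 7·(2^13 - 1)/(2 - 1) = 7·(8192 - 1)/(1) = 57337.

57337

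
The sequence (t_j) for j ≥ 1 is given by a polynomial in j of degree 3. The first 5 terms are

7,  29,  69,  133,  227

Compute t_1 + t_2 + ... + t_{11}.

6237

1st diffs: 22, 40, 64, 94.
2nd diffs: 18, 24, 30.
3rd diffs: 6, 6 (constant).
So t_j = j^3 + 3j^2 + 6j - 3.
Continuing: …, 357, 529, 749, 1023, …, t_{11} = 1757.
Summing j = 1..11 (11 terms) gives 6237.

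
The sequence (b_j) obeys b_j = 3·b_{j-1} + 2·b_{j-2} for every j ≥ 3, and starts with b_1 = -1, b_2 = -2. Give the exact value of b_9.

Iterate the recurrence:
b_3 = -8  b_4 = -28  b_5 = -100  b_6 = -356  b_7 = -1268  b_8 = -4516  b_9 = -16084.

-16084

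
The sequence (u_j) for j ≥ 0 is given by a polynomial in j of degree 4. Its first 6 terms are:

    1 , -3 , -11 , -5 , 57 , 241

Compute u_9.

1st diffs: -4, -8, 6, 62, 184.
2nd diffs: -4, 14, 56, 122.
3rd diffs: 18, 42, 66.
4th diffs: 24, 24 (constant).
So u_j = j^4 - 3j^3 - 2j + 1.
Evaluating at j = 9 gives u_9 = 4357.

4357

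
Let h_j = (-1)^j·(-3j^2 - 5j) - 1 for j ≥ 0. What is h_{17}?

951

(-1)^17 = -1; -3j^2 - 5j at j=17 is -952; so h_{17} = 951.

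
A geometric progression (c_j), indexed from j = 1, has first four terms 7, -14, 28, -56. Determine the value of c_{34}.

Common ratio r = -2.
c_j = 7·(-2)^(j-1).
c_{34} = 7·(-2)^33 = -60129542144.

-60129542144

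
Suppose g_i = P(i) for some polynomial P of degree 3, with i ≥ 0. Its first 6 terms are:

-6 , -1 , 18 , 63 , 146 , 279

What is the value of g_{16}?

8474

1st diffs: 5, 19, 45, 83, 133.
2nd diffs: 14, 26, 38, 50.
3rd diffs: 12, 12, 12 (constant).
So g_i = 2i^3 + i^2 + 2i - 6.
Evaluating at i = 16 gives g_{16} = 8474.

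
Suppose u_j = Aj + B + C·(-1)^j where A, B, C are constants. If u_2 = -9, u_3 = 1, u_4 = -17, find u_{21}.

-71

The three given values yield: 2A + B + C = -9; 3A + B - C = 1; 4A + B + C = -17.
Subtracting the first from the second: A - 2C = 10.
Subtracting the second from the third: A + 2C = -18.
Solving: C = -7, A = -4, then B = 6.
Therefore u_{21} = -84 + 6 + (-7)·(-1) = -71.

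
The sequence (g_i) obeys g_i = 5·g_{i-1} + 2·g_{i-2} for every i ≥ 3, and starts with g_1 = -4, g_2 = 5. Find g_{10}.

2278175

Compute successive terms:
g_3 = 17;  g_4 = 95;  g_5 = 509;  g_6 = 2735;  g_7 = 14693;  g_8 = 78935;  g_9 = 424061;  g_{10} = 2278175.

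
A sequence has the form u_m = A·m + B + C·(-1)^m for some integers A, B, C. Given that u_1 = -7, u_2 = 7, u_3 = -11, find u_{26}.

At m = 1, 2, 3: A + B - C = -7; 2A + B + C = 7; 3A + B - C = -11.
Subtracting the first from the second: A + 2C = 14.
Subtracting the second from the third: A - 2C = -18.
Solving: C = 8, A = -2, then B = 3.
Hence u_{26} = -2·26 + 3 + 8·1 = -41.

-41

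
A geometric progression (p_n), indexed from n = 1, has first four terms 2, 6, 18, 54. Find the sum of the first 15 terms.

14348906

Common ratio r = 3.
p_n = 2·3^(n-1).
S = 2·(3^15 - 1)/(3 - 1) = 2·(14348907 - 1)/(2) = 14348906.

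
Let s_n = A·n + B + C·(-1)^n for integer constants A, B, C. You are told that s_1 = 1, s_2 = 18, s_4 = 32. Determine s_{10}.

74

At n = 1, 2, 4: A + B - C = 1; 2A + B + C = 18; 4A + B + C = 32.
Subtracting the first from the second: A + 2C = 17.
Subtracting the second from the third: 2A = 14.
Solving: C = 5, A = 7, then B = -1.
Hence s_{10} = 7·10 + (-1) + 5·1 = 74.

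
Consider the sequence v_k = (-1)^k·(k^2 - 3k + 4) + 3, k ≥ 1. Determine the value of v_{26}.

605

(-1)^26 = 1; k^2 - 3k + 4 at k=26 is 602; so v_{26} = 605.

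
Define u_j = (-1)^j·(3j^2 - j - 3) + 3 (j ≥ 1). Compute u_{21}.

(-1)^21 = -1; 3j^2 - j - 3 at j=21 is 1299; so u_{21} = -1296.

-1296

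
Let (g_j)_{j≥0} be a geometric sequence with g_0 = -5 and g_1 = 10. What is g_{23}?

Common ratio r = -2.
g_j = (-5)·(-2)^(j-0).
g_{23} = (-5)·(-2)^23 = 41943040.

41943040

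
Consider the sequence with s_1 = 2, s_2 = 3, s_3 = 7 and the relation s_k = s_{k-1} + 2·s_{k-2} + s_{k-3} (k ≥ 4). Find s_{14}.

31224

Iterate the recurrence:
s_4 = 15; s_5 = 32; s_6 = 69; …; s_{11} = 3151; s_{12} = 6768; s_{13} = 14537; s_{14} = 31224.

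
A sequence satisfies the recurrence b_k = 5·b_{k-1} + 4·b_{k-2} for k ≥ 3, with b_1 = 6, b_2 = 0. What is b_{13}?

Compute successive terms:
b_3 = 24;  b_4 = 120;  b_5 = 696;  …;  b_{10} = 4185720;  b_{11} = 23865144;  b_{12} = 136068600;  b_{13} = 775803576.

775803576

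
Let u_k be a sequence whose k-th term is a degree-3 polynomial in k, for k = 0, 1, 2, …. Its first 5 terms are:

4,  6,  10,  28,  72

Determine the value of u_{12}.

2800

1st diffs: 2, 4, 18, 44.
2nd diffs: 2, 14, 26.
3rd diffs: 12, 12 (constant).
Newton forward-difference form: u_k = 4 + 2·C(k,1) + 2·C(k,2) + 12·C(k,3).
At k = 12: k = 12, so u_{12} = 4 + 24 + 132 + 2640 = 2800.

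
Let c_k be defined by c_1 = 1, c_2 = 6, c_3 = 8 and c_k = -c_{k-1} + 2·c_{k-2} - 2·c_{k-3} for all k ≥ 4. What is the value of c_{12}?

c_4 = 2  c_5 = 2  c_6 = -14  c_7 = 14  c_8 = -46  c_9 = 102  c_{10} = -222  c_{11} = 518  c_{12} = -1166.

-1166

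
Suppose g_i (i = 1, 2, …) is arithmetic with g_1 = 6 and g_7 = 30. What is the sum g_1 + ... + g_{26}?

Common difference d = (30 - 6) / (7 - 1) = 4.
g_i = 6 + (i - 1)·4.
g_{26} = 106; S = 26·(6 + 106)/2 = 1456.

1456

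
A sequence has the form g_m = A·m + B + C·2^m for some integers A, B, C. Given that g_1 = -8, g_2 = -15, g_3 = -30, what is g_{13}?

Plug in m = 1, 2, 3: A + B + 2C = -8; 2A + B + 4C = -15; 3A + B + 8C = -30.
Subtracting the first from the second: A + 2C = -7.
Subtracting the second from the third: A + 4C = -15.
Solving: C = -4, A = 1, then B = -1.
Hence g_{13} = 1·13 + (-1) + (-4)·8192 = -32756.

-32756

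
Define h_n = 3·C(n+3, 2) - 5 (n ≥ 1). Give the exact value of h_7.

C(10, 2) = 45, so h_7 = 130.

130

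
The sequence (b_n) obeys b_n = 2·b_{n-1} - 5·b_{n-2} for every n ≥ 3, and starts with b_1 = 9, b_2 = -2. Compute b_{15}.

b_3 = -49;  b_4 = -88;  b_5 = 69;  …;  b_{12} = 72752;  b_{13} = 49149;  b_{14} = -265462;  b_{15} = -776669.

-776669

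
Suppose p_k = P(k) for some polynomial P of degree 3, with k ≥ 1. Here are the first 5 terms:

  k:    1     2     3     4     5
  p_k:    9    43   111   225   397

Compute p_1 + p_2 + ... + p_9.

5673

1st diffs: 34, 68, 114, 172.
2nd diffs: 34, 46, 58.
3rd diffs: 12, 12 (constant).
So p_k = 2k^3 + 5k^2 + 5k - 3.
Continuing: 639, 963, 1381, 1905.
Summing k = 1..9 (9 terms) gives 5673.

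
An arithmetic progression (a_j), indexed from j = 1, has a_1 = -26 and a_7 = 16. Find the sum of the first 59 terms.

Common difference d = (16 - (-26)) / (7 - 1) = 7.
a_j = -26 + (j - 1)·7.
a_{59} = 380; S = 59·(-26 + 380)/2 = 10443.

10443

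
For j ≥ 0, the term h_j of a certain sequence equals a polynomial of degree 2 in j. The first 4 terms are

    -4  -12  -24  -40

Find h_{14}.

-480

1st diffs: -8, -12, -16.
2nd diffs: -4, -4 (constant).
Newton forward-difference form: h_j = -4 + (-8)·C(j,1) + (-4)·C(j,2).
At j = 14: j = 14, so h_{14} = -4 - 112 - 364 = -480.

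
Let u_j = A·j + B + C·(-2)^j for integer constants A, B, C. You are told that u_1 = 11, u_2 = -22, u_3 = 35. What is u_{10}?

Write the equations: A + B - 2C = 11; 2A + B + 4C = -22; 3A + B - 8C = 35.
Subtracting the first from the second: A + 6C = -33.
Subtracting the second from the third: A - 12C = 57.
Solving: C = -5, A = -3, then B = 4.
Therefore u_{10} = -30 + 4 + (-5)·1024 = -5146.

-5146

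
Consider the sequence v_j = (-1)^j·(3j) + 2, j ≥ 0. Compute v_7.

-19

(-1)^7 = -1; 3j at j=7 is 21; so v_7 = -19.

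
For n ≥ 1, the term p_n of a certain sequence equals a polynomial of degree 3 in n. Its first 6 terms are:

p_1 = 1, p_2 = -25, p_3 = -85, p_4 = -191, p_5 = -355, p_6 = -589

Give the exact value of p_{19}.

-15461

1st diffs: -26, -60, -106, -164, -234.
2nd diffs: -34, -46, -58, -70.
3rd diffs: -12, -12, -12 (constant).
So p_n = -2n^3 - 5n^2 + 3n + 5.
Evaluating at n = 19 gives p_{19} = -15461.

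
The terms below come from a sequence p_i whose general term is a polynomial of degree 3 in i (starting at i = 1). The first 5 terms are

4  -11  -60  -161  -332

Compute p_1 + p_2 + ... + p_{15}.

-41555

1st diffs: -15, -49, -101, -171.
2nd diffs: -34, -52, -70.
3rd diffs: -18, -18 (constant).
Newton forward-difference form: p_i = 4 + (-15)·C(i-1,1) + (-34)·C(i-1,2) + (-18)·C(i-1,3).
Continuing: …, -591, -956, -1445, -2076, …, p_{15} = -9852.
Summing i = 1..15 (15 terms) gives -41555.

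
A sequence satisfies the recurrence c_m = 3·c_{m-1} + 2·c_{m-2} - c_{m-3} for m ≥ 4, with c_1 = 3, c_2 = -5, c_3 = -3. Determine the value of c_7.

-838

Step forward from the initial values:
c_4 = -22  c_5 = -67  c_6 = -242  c_7 = -838.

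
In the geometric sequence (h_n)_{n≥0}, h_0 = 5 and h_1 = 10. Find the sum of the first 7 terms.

635

Common ratio r = 2.
h_n = 5·2^(n-0).
S = 5·(2^7 - 1)/(2 - 1) = 5·(128 - 1)/(1) = 635.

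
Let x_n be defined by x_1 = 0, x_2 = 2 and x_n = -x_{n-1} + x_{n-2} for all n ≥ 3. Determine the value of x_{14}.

x_3 = -2, x_4 = 4, x_5 = -6, …, x_{11} = -110, x_{12} = 178, x_{13} = -288, x_{14} = 466.

466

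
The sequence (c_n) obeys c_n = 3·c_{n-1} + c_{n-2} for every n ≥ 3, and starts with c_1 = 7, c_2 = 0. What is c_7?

c_3 = 7; c_4 = 21; c_5 = 70; c_6 = 231; c_7 = 763.

763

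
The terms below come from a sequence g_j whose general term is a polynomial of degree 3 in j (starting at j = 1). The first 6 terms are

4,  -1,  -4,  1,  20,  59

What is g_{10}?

535

1st diffs: -5, -3, 5, 19, 39.
2nd diffs: 2, 8, 14, 20.
3rd diffs: 6, 6, 6 (constant).
Newton forward-difference form: g_j = 4 + (-5)·C(j-1,1) + 2·C(j-1,2) + 6·C(j-1,3).
At j = 10: j-1 = 9, so g_{10} = 4 - 45 + 72 + 504 = 535.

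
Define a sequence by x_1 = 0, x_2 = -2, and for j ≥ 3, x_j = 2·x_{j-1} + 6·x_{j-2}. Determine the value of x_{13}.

Applying the relation repeatedly:
x_3 = -4;  x_4 = -20;  x_5 = -64;  …;  x_{10} = -43040;  x_{11} = -156736;  x_{12} = -571712;  x_{13} = -2083840.

-2083840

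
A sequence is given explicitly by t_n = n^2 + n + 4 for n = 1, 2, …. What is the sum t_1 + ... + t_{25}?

5950

Over n = 1..25: Σn = 325, Σn² = 5525.
Total = (1)·5525 + (1)·325 + (4)·25 = 5950.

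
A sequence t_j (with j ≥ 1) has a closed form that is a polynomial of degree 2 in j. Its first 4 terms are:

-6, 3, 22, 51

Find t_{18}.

1st diffs: 9, 19, 29.
2nd diffs: 10, 10 (constant).
Newton forward-difference form: t_j = -6 + 9·C(j-1,1) + 10·C(j-1,2).
At j = 18: j-1 = 17, so t_{18} = -6 + 153 + 1360 = 1507.

1507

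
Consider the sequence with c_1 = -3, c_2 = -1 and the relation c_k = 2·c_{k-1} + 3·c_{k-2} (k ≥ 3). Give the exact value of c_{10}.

Compute successive terms:
c_3 = -11;  c_4 = -25;  c_5 = -83;  c_6 = -241;  c_7 = -731;  c_8 = -2185;  c_9 = -6563;  c_{10} = -19681.
(Characteristic roots are 3 and -1.)

-19681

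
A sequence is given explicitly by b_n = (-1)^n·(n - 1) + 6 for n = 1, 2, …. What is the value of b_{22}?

27

(-1)^22 = 1; n - 1 at n=22 is 21; so b_{22} = 27.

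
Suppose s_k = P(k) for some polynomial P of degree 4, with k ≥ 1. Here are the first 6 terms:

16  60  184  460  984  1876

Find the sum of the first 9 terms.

20544

1st diffs: 44, 124, 276, 524, 892.
2nd diffs: 80, 152, 248, 368.
3rd diffs: 72, 96, 120.
4th diffs: 24, 24 (constant).
So s_k = k^4 + 2k^3 + 3k^2 + 6k + 4.
Continuing: 3280, 5364, 8320.
Summing k = 1..9 (9 terms) gives 20544.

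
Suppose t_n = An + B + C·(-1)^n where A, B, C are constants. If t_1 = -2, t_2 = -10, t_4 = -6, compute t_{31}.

Write the equations: A + B - C = -2; 2A + B + C = -10; 4A + B + C = -6.
Subtracting the first from the second: A + 2C = -8.
Subtracting the second from the third: 2A = 4.
Solving: C = -5, A = 2, then B = -9.
Therefore t_{31} = 62 + (-9) + (-5)·(-1) = 58.

58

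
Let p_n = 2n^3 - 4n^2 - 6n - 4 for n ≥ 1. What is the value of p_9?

p_9 = 2·9^3 - 4·9^2 - 6·9 - 4 = 1076.

1076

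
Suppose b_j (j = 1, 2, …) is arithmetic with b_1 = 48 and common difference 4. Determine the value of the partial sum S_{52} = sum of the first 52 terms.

b_j = 48 + (j - 1)·4.
b_{52} = 252; S = 52·(48 + 252)/2 = 7800.

7800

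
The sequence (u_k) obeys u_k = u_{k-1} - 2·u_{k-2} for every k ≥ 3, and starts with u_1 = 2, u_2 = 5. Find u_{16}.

u_3 = 1, u_4 = -9, u_5 = -11, …, u_{13} = 133, u_{14} = -185, u_{15} = -451, u_{16} = -81.

-81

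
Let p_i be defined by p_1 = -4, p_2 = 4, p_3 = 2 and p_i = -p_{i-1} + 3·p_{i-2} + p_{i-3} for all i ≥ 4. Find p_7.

2

Compute successive terms:
p_4 = 6, p_5 = 4, p_6 = 16, p_7 = 2.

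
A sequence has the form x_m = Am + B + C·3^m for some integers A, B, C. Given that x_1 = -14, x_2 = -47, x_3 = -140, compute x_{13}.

-7971650

Plug in m = 1, 2, 3: A + B + 3C = -14; 2A + B + 9C = -47; 3A + B + 27C = -140.
Subtracting the first from the second: A + 6C = -33.
Subtracting the second from the third: A + 18C = -93.
Solving: C = -5, A = -3, then B = 4.
So x_m = -3·m + 4 + (-5)·3^m; at m=13 this is -7971650.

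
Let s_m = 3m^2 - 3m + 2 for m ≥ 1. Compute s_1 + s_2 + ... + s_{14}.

Over m = 1..14: Σm = 105, Σm² = 1015.
Total = (3)·1015 + (-3)·105 + (2)·14 = 2758.

2758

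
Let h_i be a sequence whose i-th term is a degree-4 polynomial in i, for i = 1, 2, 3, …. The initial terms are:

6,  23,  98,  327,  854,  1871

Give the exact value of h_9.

1st diffs: 17, 75, 229, 527, 1017.
2nd diffs: 58, 154, 298, 490.
3rd diffs: 96, 144, 192.
4th diffs: 48, 48 (constant).
Newton forward-difference form: h_i = 6 + 17·C(i-1,1) + 58·C(i-1,2) + 96·C(i-1,3) + 48·C(i-1,4).
At i = 9: i-1 = 8, so h_9 = 6 + 136 + 1624 + 5376 + 3360 = 10502.

10502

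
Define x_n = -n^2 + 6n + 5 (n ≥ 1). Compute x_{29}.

-662

x_{29} = -1·29^2 + 6·29 + 5 = -662.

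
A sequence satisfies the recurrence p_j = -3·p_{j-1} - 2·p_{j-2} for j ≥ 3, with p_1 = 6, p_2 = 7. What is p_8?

Compute successive terms:
p_3 = -33, p_4 = 85, p_5 = -189, p_6 = 397, p_7 = -813, p_8 = 1645.
(Characteristic roots are -1 and -2.)

1645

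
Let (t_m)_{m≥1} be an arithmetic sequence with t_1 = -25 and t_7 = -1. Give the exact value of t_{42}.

Common difference d = (-1 - (-25)) / (7 - 1) = 4.
t_m = -25 + (m - 1)·4.
t_{42} = -25 + 41·4 = 139.

139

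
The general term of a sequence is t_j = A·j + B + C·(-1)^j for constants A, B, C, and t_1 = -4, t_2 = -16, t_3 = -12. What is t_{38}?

The three given values yield: A + B - C = -4; 2A + B + C = -16; 3A + B - C = -12.
Subtracting the first from the second: A + 2C = -12.
Subtracting the second from the third: A - 2C = 4.
Solving: C = -4, A = -4, then B = -4.
Therefore t_{38} = -152 + (-4) + (-4)·1 = -160.

-160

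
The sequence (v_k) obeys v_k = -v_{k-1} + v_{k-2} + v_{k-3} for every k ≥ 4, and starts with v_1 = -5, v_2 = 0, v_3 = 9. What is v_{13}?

Compute successive terms:
v_4 = -14  v_5 = 23  v_6 = -28  v_7 = 37  v_8 = -42  v_9 = 51  v_{10} = -56  v_{11} = 65  v_{12} = -70  v_{13} = 79.

79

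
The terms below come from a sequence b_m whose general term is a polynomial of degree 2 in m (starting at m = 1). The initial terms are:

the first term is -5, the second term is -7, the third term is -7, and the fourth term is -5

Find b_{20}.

1st diffs: -2, 0, 2.
2nd diffs: 2, 2 (constant).
So b_m = m^2 - 5m - 1.
Evaluating at m = 20 gives b_{20} = 299.

299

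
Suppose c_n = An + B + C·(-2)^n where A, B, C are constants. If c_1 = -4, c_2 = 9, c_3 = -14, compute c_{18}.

Write the equations: A + B - 2C = -4; 2A + B + 4C = 9; 3A + B - 8C = -14.
Subtracting the first from the second: A + 6C = 13.
Subtracting the second from the third: A - 12C = -23.
Solving: C = 2, A = 1, then B = -1.
So c_n = 1·n + (-1) + 2·(-2)^n; at n=18 this is 524305.

524305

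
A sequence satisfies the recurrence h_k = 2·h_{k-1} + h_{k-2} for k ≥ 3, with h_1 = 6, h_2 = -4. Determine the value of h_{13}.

h_3 = -2; h_4 = -8; h_5 = -18; …; h_{10} = -1492; h_{11} = -3602; h_{12} = -8696; h_{13} = -20994.

-20994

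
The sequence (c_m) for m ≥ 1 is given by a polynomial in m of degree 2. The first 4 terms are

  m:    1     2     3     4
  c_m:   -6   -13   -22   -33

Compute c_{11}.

1st diffs: -7, -9, -11.
2nd diffs: -2, -2 (constant).
So c_m = -m^2 - 4m - 1.
Evaluating at m = 11 gives c_{11} = -166.

-166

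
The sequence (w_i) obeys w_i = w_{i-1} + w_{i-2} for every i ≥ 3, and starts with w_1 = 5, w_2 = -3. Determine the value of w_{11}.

5

Compute successive terms:
w_3 = 2;  w_4 = -1;  w_5 = 1;  w_6 = 0;  w_7 = 1;  w_8 = 1;  w_9 = 2;  w_{10} = 3;  w_{11} = 5.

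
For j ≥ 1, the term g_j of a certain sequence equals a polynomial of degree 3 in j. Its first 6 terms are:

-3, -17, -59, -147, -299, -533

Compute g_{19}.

1st diffs: -14, -42, -88, -152, -234.
2nd diffs: -28, -46, -64, -82.
3rd diffs: -18, -18, -18 (constant).
Newton forward-difference form: g_j = -3 + (-14)·C(j-1,1) + (-28)·C(j-1,2) + (-18)·C(j-1,3).
At j = 19: j-1 = 18, so g_{19} = -3 - 252 - 4284 - 14688 = -19227.

-19227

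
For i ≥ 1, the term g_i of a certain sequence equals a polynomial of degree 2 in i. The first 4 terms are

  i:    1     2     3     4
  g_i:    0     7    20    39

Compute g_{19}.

1st diffs: 7, 13, 19.
2nd diffs: 6, 6 (constant).
So g_i = 3i^2 - 2i - 1.
Evaluating at i = 19 gives g_{19} = 1044.

1044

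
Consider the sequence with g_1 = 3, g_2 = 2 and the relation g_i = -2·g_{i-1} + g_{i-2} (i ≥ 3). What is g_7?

Iterate the recurrence:
g_3 = -1  g_4 = 4  g_5 = -9  g_6 = 22  g_7 = -53.

-53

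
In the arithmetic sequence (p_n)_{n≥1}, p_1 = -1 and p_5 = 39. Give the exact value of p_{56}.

Common difference d = (39 - (-1)) / (5 - 1) = 10.
p_n = -1 + (n - 1)·10.
p_{56} = -1 + 55·10 = 549.

549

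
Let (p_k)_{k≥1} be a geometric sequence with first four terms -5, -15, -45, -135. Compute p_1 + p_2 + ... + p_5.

Common ratio r = 3.
p_k = (-5)·3^(k-1).
S = (-5)·(3^5 - 1)/(3 - 1) = (-5)·(243 - 1)/(2) = -605.

-605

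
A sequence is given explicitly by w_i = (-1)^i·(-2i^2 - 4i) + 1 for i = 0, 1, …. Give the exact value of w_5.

71

(-1)^5 = -1; -2i^2 - 4i at i=5 is -70; so w_5 = 71.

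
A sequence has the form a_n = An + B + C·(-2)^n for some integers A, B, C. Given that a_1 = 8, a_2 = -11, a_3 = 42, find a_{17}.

524368

Plug in n = 1, 2, 3: A + B - 2C = 8; 2A + B + 4C = -11; 3A + B - 8C = 42.
Subtracting the first from the second: A + 6C = -19.
Subtracting the second from the third: A - 12C = 53.
Solving: C = -4, A = 5, then B = -5.
Hence a_{17} = 5·17 + (-5) + (-4)·(-131072) = 524368.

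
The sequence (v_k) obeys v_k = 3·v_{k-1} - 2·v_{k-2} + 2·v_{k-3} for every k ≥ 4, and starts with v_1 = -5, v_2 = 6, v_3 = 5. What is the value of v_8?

-197

Applying the relation repeatedly:
v_4 = -7, v_5 = -19, v_6 = -33, v_7 = -75, v_8 = -197.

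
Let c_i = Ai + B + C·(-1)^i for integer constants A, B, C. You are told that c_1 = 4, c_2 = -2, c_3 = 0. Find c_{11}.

At i = 1, 2, 3: A + B - C = 4; 2A + B + C = -2; 3A + B - C = 0.
Subtracting the first from the second: A + 2C = -6.
Subtracting the second from the third: A - 2C = 2.
Solving: C = -2, A = -2, then B = 4.
Therefore c_{11} = -22 + 4 + (-2)·(-1) = -16.

-16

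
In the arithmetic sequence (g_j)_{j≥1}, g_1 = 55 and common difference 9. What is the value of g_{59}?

577

g_j = 55 + (j - 1)·9.
g_{59} = 55 + 58·9 = 577.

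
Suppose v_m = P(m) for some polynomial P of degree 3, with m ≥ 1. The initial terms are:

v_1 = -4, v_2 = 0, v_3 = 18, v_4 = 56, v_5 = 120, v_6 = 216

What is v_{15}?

3510

1st diffs: 4, 18, 38, 64, 96.
2nd diffs: 14, 20, 26, 32.
3rd diffs: 6, 6, 6 (constant).
So v_m = m^3 + m^2 - 6m.
Evaluating at m = 15 gives v_{15} = 3510.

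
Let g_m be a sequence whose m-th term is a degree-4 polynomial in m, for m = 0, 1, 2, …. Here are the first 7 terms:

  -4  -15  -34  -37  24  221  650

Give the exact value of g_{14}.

1st diffs: -11, -19, -3, 61, 197, 429.
2nd diffs: -8, 16, 64, 136, 232.
3rd diffs: 24, 48, 72, 96.
4th diffs: 24, 24, 24 (constant).
So g_m = m^4 - 2m^3 - 5m^2 - 5m - 4.
Evaluating at m = 14 gives g_{14} = 31874.

31874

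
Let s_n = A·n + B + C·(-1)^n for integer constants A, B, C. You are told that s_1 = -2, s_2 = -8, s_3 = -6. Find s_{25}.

-50

Plug in n = 1, 2, 3: A + B - C = -2; 2A + B + C = -8; 3A + B - C = -6.
Subtracting the first from the second: A + 2C = -6.
Subtracting the second from the third: A - 2C = 2.
Solving: C = -2, A = -2, then B = -2.
So s_n = -2·n + (-2) + (-2)·(-1)^n; at n=25 this is -50.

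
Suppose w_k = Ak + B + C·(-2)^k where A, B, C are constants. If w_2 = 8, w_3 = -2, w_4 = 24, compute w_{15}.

At k = 2, 3, 4: 2A + B + 4C = 8; 3A + B - 8C = -2; 4A + B + 16C = 24.
Subtracting the first from the second: A - 12C = -10.
Subtracting the second from the third: A + 24C = 26.
Solving: C = 1, A = 2, then B = 0.
Hence w_{15} = 2·15 + 0 + 1·(-32768) = -32738.

-32738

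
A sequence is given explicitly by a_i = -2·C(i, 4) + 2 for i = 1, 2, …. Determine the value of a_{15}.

C(15, 4) = 1365, so a_{15} = -2728.

-2728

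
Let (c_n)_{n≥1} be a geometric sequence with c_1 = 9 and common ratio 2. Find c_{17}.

c_n = 9·2^(n-1).
c_{17} = 9·2^16 = 589824.

589824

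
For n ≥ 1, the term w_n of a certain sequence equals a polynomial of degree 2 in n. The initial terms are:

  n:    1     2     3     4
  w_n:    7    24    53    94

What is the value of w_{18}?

1928

1st diffs: 17, 29, 41.
2nd diffs: 12, 12 (constant).
Newton forward-difference form: w_n = 7 + 17·C(n-1,1) + 12·C(n-1,2).
At n = 18: n-1 = 17, so w_{18} = 7 + 289 + 1632 = 1928.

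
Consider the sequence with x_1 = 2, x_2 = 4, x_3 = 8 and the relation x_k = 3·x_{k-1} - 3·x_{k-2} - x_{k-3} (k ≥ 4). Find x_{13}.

x_4 = 10;  x_5 = 2;  x_6 = -32;  x_7 = -112;  x_8 = -242;  x_9 = -358;  x_{10} = -236;  x_{11} = 608;  x_{12} = 2890;  x_{13} = 7082.

7082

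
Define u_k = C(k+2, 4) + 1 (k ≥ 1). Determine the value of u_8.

211

C(10, 4) = 210, so u_8 = 211.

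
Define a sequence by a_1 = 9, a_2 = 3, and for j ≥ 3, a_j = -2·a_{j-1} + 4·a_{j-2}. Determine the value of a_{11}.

Step forward from the initial values:
a_3 = 30, a_4 = -48, a_5 = 216, a_6 = -624, a_7 = 2112, a_8 = -6720, a_9 = 21888, a_{10} = -70656, a_{11} = 228864.

228864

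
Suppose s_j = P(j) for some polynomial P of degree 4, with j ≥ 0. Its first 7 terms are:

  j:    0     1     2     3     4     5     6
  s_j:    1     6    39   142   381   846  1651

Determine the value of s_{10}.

11391

1st diffs: 5, 33, 103, 239, 465, 805.
2nd diffs: 28, 70, 136, 226, 340.
3rd diffs: 42, 66, 90, 114.
4th diffs: 24, 24, 24 (constant).
So s_j = j^4 + j^3 + 4j^2 - j + 1.
Evaluating at j = 10 gives s_{10} = 11391.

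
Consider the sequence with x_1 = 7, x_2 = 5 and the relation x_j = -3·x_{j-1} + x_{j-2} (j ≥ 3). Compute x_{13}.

-1346033

Iterate the recurrence:
x_3 = -8; x_4 = 29; x_5 = -95; …; x_{10} = 37361; x_{11} = -123395; x_{12} = 407546; x_{13} = -1346033.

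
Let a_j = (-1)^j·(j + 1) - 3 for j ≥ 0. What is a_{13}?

(-1)^13 = -1; j + 1 at j=13 is 14; so a_{13} = -17.

-17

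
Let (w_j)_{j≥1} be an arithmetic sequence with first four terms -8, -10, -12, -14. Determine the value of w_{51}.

Common difference d = -2.
w_j = -8 + (j - 1)·(-2).
w_{51} = -8 + 50·(-2) = -108.

-108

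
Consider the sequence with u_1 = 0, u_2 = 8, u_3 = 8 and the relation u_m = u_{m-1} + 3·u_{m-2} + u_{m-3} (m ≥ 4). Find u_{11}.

13448

Step forward from the initial values:
u_4 = 32  u_5 = 64  u_6 = 168  u_7 = 392  u_8 = 960  u_9 = 2304  u_{10} = 5576  u_{11} = 13448.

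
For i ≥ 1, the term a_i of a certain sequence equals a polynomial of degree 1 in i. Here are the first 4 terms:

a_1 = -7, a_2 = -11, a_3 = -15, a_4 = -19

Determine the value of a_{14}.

1st diffs: -4, -4, -4 (constant).
So a_i = -4i - 3.
Evaluating at i = 14 gives a_{14} = -59.

-59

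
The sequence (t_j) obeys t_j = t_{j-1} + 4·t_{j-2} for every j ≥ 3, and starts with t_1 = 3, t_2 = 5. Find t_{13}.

187593

Compute successive terms:
t_3 = 17  t_4 = 37  t_5 = 105  …  t_{10} = 11117  t_{11} = 28625  t_{12} = 73093  t_{13} = 187593.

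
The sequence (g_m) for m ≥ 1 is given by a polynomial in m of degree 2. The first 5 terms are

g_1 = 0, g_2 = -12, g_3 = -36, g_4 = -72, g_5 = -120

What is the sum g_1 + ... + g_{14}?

-5460

1st diffs: -12, -24, -36, -48.
2nd diffs: -12, -12, -12 (constant).
Newton forward-difference form: g_m = (-12)·C(m-1,1) + (-12)·C(m-1,2).
Continuing: …, -180, -252, -336, -432, …, g_{14} = -1092.
Summing m = 1..14 (14 terms) gives -5460.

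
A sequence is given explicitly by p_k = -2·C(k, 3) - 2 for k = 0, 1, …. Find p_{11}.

C(11, 3) = 165, so p_{11} = -332.

-332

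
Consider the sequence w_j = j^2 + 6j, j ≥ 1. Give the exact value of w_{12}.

216

w_{12} = 1·12^2 + 6·12 = 216.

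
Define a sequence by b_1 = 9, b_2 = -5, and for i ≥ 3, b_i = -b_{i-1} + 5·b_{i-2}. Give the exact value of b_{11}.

133825

Step forward from the initial values:
b_3 = 50  b_4 = -75  b_5 = 325  b_6 = -700  b_7 = 2325  b_8 = -5825  b_9 = 17450  b_{10} = -46575  b_{11} = 133825.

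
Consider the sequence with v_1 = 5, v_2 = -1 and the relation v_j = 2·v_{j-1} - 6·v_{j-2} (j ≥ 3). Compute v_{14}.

Compute successive terms:
v_3 = -32, v_4 = -58, v_5 = 76, …, v_{11} = 37120, v_{12} = 90464, v_{13} = -41792, v_{14} = -626368.

-626368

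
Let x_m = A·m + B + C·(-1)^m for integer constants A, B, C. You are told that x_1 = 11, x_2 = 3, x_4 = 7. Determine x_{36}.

71

At m = 1, 2, 4: A + B - C = 11; 2A + B + C = 3; 4A + B + C = 7.
Subtracting the first from the second: A + 2C = -8.
Subtracting the second from the third: 2A = 4.
Solving: C = -5, A = 2, then B = 4.
Therefore x_{36} = 72 + 4 + (-5)·1 = 71.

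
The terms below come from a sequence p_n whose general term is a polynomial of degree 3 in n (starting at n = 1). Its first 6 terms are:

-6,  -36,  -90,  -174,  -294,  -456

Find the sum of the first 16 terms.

1st diffs: -30, -54, -84, -120, -162.
2nd diffs: -24, -30, -36, -42.
3rd diffs: -6, -6, -6 (constant).
Newton forward-difference form: p_n = -6 + (-30)·C(n-1,1) + (-24)·C(n-1,2) + (-6)·C(n-1,3).
Continuing: …, -666, -930, -1254, -1644, …, p_{16} = -5706.
Summing n = 1..16 (16 terms) gives -28056.

-28056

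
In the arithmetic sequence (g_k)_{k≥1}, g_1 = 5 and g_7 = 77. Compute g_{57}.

Common difference d = (77 - 5) / (7 - 1) = 12.
g_k = 5 + (k - 1)·12.
g_{57} = 5 + 56·12 = 677.

677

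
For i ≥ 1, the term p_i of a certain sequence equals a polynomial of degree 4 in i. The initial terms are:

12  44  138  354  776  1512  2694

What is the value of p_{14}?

39584

1st diffs: 32, 94, 216, 422, 736, 1182.
2nd diffs: 62, 122, 206, 314, 446.
3rd diffs: 60, 84, 108, 132.
4th diffs: 24, 24, 24 (constant).
Newton forward-difference form: p_i = 12 + 32·C(i-1,1) + 62·C(i-1,2) + 60·C(i-1,3) + 24·C(i-1,4).
At i = 14: i-1 = 13, so p_{14} = 12 + 416 + 4836 + 17160 + 17160 = 39584.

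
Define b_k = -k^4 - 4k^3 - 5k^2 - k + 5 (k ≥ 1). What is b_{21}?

b_{21} = -1·21^4 - 4·21^3 - 5·21^2 - 1·21 + 5 = -233746.

-233746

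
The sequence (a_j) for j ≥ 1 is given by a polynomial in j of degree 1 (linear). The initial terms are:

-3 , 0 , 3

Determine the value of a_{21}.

57

1st diffs: 3, 3 (constant).
So a_j = 3j - 6.
Evaluating at j = 21 gives a_{21} = 57.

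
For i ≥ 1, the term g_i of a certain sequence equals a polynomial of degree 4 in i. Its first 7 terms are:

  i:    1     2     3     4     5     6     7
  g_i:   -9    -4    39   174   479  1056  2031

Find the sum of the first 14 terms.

1st diffs: 5, 43, 135, 305, 577, 975.
2nd diffs: 38, 92, 170, 272, 398.
3rd diffs: 54, 78, 102, 126.
4th diffs: 24, 24, 24 (constant).
Newton forward-difference form: g_i = -9 + 5·C(i-1,1) + 38·C(i-1,2) + 54·C(i-1,3) + 24·C(i-1,4).
Continuing: …, 3554, 5799, 8964, 13271, …, g_{14} = 35624.
Summing i = 1..14 (14 terms) gives 116263.

116263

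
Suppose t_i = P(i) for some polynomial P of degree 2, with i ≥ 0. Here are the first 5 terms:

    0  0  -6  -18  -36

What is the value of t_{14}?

-546

1st diffs: 0, -6, -12, -18.
2nd diffs: -6, -6, -6 (constant).
Newton forward-difference form: t_i = (-6)·C(i,2).
At i = 14: i = 14, so t_{14} = -546 = -546.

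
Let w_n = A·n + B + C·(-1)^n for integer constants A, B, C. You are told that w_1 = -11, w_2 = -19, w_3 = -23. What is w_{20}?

Write the equations: A + B - C = -11; 2A + B + C = -19; 3A + B - C = -23.
Subtracting the first from the second: A + 2C = -8.
Subtracting the second from the third: A - 2C = -4.
Solving: C = -1, A = -6, then B = -6.
Hence w_{20} = -6·20 + (-6) + (-1)·1 = -127.

-127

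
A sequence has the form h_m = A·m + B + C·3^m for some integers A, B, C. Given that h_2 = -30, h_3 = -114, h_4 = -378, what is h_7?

-10890

At m = 2, 3, 4: 2A + B + 9C = -30; 3A + B + 27C = -114; 4A + B + 81C = -378.
Subtracting the first from the second: A + 18C = -84.
Subtracting the second from the third: A + 54C = -264.
Solving: C = -5, A = 6, then B = 3.
So h_m = 6·m + 3 + (-5)·3^m; at m=7 this is -10890.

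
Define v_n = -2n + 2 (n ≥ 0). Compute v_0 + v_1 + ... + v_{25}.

-598

Over n = 0..25: Σn = 325.
Total = (-2)·325 + (2)·26 = -598.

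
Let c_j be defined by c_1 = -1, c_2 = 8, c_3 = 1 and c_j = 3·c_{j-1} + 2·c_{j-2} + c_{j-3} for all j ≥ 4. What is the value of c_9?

Applying the relation repeatedly:
c_4 = 18  c_5 = 64  c_6 = 229  c_7 = 833  c_8 = 3021  c_9 = 10958.

10958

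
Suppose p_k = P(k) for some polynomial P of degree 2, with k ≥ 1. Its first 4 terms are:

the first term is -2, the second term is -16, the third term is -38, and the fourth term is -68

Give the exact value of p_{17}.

1st diffs: -14, -22, -30.
2nd diffs: -8, -8 (constant).
Newton forward-difference form: p_k = -2 + (-14)·C(k-1,1) + (-8)·C(k-1,2).
At k = 17: k-1 = 16, so p_{17} = -2 - 224 - 960 = -1186.

-1186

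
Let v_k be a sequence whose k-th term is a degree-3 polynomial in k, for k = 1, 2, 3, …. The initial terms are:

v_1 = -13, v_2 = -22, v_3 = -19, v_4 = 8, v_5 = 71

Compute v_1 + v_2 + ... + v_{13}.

11141

1st diffs: -9, 3, 27, 63.
2nd diffs: 12, 24, 36.
3rd diffs: 12, 12 (constant).
So v_k = 2k^3 - 6k^2 - 5k - 4.
Continuing: …, 182, 353, 596, 923, …, v_{13} = 3311.
Summing k = 1..13 (13 terms) gives 11141.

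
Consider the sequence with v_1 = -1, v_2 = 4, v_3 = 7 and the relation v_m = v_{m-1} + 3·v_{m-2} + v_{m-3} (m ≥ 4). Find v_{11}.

8527

Compute successive terms:
v_4 = 18  v_5 = 43  v_6 = 104  v_7 = 251  v_8 = 606  v_9 = 1463  v_{10} = 3532  v_{11} = 8527.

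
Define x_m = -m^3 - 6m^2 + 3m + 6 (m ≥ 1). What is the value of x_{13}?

-3166

x_{13} = -1·13^3 - 6·13^2 + 3·13 + 6 = -3166.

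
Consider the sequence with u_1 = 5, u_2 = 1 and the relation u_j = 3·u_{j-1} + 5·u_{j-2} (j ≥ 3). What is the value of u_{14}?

159901561

Iterate the recurrence:
u_3 = 28; u_4 = 89; u_5 = 407; …; u_{11} = 2169763; u_{12} = 9096794; u_{13} = 38139197; u_{14} = 159901561.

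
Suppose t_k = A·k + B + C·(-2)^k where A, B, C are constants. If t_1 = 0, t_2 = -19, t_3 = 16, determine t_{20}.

-3145753

The three given values yield: A + B - 2C = 0; 2A + B + 4C = -19; 3A + B - 8C = 16.
Subtracting the first from the second: A + 6C = -19.
Subtracting the second from the third: A - 12C = 35.
Solving: C = -3, A = -1, then B = -5.
Therefore t_{20} = -20 + (-5) + (-3)·1048576 = -3145753.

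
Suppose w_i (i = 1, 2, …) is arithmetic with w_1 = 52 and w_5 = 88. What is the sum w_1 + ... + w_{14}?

Common difference d = (88 - 52) / (5 - 1) = 9.
w_i = 52 + (i - 1)·9.
w_{14} = 169; S = 14·(52 + 169)/2 = 1547.

1547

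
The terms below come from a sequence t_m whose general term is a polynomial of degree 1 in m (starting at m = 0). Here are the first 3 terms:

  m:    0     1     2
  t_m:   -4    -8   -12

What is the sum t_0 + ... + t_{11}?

-312

1st diffs: -4, -4 (constant).
So t_m = -4m - 4.
Continuing: …, -16, -20, -24, -28, …, t_{11} = -48.
Summing m = 0..11 (12 terms) gives -312.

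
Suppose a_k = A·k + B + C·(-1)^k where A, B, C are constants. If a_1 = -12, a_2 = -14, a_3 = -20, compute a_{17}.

Plug in k = 1, 2, 3: A + B - C = -12; 2A + B + C = -14; 3A + B - C = -20.
Subtracting the first from the second: A + 2C = -2.
Subtracting the second from the third: A - 2C = -6.
Solving: C = 1, A = -4, then B = -7.
Therefore a_{17} = -68 + (-7) + 1·(-1) = -76.

-76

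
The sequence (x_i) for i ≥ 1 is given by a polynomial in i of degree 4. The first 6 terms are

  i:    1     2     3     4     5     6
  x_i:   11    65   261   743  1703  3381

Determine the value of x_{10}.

1st diffs: 54, 196, 482, 960, 1678.
2nd diffs: 142, 286, 478, 718.
3rd diffs: 144, 192, 240.
4th diffs: 48, 48 (constant).
So x_i = 2i^4 + 4i^3 - 3i^2 + 5i + 3.
Evaluating at i = 10 gives x_{10} = 23753.

23753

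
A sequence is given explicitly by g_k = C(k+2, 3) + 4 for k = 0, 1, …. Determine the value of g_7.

C(9, 3) = 84, so g_7 = 88.

88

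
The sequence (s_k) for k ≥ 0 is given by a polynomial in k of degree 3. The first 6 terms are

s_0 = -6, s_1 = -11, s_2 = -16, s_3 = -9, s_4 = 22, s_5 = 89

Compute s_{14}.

4292

1st diffs: -5, -5, 7, 31, 67.
2nd diffs: 0, 12, 24, 36.
3rd diffs: 12, 12, 12 (constant).
So s_k = 2k^3 - 6k^2 - k - 6.
Evaluating at k = 14 gives s_{14} = 4292.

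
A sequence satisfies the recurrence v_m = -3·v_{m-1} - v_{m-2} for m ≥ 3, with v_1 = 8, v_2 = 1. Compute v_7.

-584

Compute successive terms:
v_3 = -11  v_4 = 32  v_5 = -85  v_6 = 223  v_7 = -584.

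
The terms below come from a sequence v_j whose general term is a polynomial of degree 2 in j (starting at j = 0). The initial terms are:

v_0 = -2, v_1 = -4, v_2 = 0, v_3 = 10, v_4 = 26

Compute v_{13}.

1st diffs: -2, 4, 10, 16.
2nd diffs: 6, 6, 6 (constant).
Newton forward-difference form: v_j = -2 + (-2)·C(j,1) + 6·C(j,2).
At j = 13: j = 13, so v_{13} = -2 - 26 + 468 = 440.

440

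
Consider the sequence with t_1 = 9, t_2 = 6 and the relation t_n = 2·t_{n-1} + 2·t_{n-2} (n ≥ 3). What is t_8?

Applying the relation repeatedly:
t_3 = 30  t_4 = 72  t_5 = 204  t_6 = 552  t_7 = 1512  t_8 = 4128.

4128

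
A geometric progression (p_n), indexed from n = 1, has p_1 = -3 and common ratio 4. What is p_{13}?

-50331648

p_n = (-3)·4^(n-1).
p_{13} = (-3)·4^12 = -50331648.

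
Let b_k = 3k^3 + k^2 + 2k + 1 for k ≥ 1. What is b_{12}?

5353

b_{12} = 3·12^3 + 1·12^2 + 2·12 + 1 = 5353.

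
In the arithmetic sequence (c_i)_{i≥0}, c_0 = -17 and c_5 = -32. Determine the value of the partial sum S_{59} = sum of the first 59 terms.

-6136

Common difference d = (-32 - (-17)) / (5 - 0) = -3.
c_i = -17 + (i - 0)·(-3).
c_{58} = -191; S = 59·(-17 + (-191))/2 = -6136.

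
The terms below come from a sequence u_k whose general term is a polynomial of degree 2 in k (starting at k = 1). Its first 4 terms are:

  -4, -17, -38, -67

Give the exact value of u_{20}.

-1619

1st diffs: -13, -21, -29.
2nd diffs: -8, -8 (constant).
So u_k = -4k^2 - k + 1.
Evaluating at k = 20 gives u_{20} = -1619.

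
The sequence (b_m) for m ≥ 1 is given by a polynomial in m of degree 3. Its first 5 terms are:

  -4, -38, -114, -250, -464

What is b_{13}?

-7144

1st diffs: -34, -76, -136, -214.
2nd diffs: -42, -60, -78.
3rd diffs: -18, -18 (constant).
Newton forward-difference form: b_m = -4 + (-34)·C(m-1,1) + (-42)·C(m-1,2) + (-18)·C(m-1,3).
At m = 13: m-1 = 12, so b_{13} = -4 - 408 - 2772 - 3960 = -7144.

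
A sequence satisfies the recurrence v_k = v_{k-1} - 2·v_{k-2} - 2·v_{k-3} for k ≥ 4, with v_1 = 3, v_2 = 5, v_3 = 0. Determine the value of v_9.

Iterate the recurrence:
v_4 = -16;  v_5 = -26;  v_6 = 6;  v_7 = 90;  v_8 = 130;  v_9 = -62.

-62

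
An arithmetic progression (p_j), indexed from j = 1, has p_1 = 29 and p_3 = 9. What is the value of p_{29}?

-251

Common difference d = (9 - 29) / (3 - 1) = -10.
p_j = 29 + (j - 1)·(-10).
p_{29} = 29 + 28·(-10) = -251.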